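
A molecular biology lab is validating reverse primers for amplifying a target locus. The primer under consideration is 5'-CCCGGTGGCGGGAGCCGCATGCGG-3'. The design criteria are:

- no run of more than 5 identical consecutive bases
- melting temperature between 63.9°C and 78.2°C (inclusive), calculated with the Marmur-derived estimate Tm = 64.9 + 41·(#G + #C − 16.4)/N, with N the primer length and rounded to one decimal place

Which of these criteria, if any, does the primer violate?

Meets all criteria.

Base counts: A=2, T=2, G=12, C=8 (length 24).
homopolymer run: longest run = 3 ✓
Tm: Tm = 64.9 + 41·(20 − 16.4)/24 = 71.1°C ✓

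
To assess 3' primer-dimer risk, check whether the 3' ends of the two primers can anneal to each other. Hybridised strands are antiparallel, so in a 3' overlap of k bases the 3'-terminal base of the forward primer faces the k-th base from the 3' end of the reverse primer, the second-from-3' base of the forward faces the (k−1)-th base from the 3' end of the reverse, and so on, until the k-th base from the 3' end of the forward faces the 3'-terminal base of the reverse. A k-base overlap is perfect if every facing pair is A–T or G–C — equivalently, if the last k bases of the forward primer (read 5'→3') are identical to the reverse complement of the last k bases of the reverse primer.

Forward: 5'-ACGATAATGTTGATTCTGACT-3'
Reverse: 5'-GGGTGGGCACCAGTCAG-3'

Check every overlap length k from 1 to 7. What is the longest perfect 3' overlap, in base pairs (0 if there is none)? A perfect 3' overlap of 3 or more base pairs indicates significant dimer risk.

Longest perfect overlap: 6 complementary base pairs; significant dimer risk (threshold 3).

Last 7 bases (5'→3') — forward …TCTGACT, reverse …CAGTCAG.
Reverse complement of the reverse primer's last 7 bases: CTGACTG; its first k bases are the reverse complement of the reverse primer's last k bases, so a perfect k-base overlap needs the forward primer's last k bases to equal them.
Comparing (forward last k vs required): k=1: T vs C ✗; k=2: CT vs CT ✓; k=3: ACT vs CTG ✗; k=4: GACT vs CTGA ✗; k=5: TGACT vs CTGAC ✗; k=6: CTGACT vs CTGACT ✓; k=7: TCTGACT vs CTGACTG ✗.
Perfect overlaps at k = 2, 6; the largest is 6.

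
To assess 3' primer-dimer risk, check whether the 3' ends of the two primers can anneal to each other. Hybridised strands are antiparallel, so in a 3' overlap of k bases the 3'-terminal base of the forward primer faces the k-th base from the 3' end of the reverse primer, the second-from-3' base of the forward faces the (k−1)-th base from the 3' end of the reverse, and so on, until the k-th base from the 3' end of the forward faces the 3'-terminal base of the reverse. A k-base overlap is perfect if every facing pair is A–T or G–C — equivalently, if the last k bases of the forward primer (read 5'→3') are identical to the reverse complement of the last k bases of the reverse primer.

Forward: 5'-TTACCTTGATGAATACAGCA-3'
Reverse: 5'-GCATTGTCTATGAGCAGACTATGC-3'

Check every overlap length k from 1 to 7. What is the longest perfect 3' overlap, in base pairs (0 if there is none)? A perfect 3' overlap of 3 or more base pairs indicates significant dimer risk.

Last 7 bases (5'→3') — forward …TACAGCA, reverse …ACTATGC.
Reverse complement of the reverse primer's last 7 bases: GCATAGT; its first k bases are the reverse complement of the reverse primer's last k bases, so a perfect k-base overlap needs the forward primer's last k bases to equal them.
Comparing (forward last k vs required): k=1: A vs G ✗; k=2: CA vs GC ✗; k=3: GCA vs GCA ✓; k=4: AGCA vs GCAT ✗; k=5: CAGCA vs GCATA ✗; k=6: ACAGCA vs GCATAG ✗; k=7: TACAGCA vs GCATAGT ✗.
Only k = 3 is perfect, so the longest perfect 3' overlap is 3.

Longest perfect overlap: 3 complementary base pairs; significant dimer risk (threshold 3).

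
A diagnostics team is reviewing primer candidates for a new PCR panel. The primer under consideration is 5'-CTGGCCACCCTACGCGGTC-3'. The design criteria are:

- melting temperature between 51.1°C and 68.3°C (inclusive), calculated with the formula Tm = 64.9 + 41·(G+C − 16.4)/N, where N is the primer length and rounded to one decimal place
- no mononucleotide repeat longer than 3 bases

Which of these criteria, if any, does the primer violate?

Base counts: A=2, T=3, G=5, C=9 (length 19).
Tm: Tm = 64.9 + 41·(14 − 16.4)/19 = 59.7°C ✓
homopolymer run: longest run = 3 ✓

Meets all criteria.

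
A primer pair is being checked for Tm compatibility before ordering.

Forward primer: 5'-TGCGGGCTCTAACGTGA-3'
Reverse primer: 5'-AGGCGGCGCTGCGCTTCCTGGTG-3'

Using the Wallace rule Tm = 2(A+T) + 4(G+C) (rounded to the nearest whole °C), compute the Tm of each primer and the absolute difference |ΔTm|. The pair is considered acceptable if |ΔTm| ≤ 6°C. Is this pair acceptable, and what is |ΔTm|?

|ΔTm| = 26°C; the pair is not acceptable.

Forward: A=3 T=4 G=6 C=4 → Tm = 2·7 + 4·10 = 54°C.
Reverse: A=1 T=5 G=10 C=7 → Tm = 2·6 + 4·17 = 80°C.
|ΔTm| = |54 − 80| = 26°C, > 6°C.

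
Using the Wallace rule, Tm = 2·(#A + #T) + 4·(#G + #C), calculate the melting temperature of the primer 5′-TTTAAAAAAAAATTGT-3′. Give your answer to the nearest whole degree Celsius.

Base counts: A=9, T=6, G=1, C=0 (length 16).
Tm = 2·(9+6) + 4·(1+0) = 2·15 + 4·1 = 30 + 4 = 34°C.

34°C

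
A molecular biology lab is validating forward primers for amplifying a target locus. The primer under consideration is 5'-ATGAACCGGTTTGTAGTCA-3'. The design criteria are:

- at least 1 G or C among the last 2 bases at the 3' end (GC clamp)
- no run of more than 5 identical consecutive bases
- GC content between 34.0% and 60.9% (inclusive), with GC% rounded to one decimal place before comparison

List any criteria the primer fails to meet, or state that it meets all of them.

Base counts: A=5, T=6, G=5, C=3 (length 19).
GC clamp: 3' end CA has 1 G/C ✓
homopolymer run: longest run = 3 ✓
GC content: GC 8/19 = 42.1% ✓

Meets all criteria.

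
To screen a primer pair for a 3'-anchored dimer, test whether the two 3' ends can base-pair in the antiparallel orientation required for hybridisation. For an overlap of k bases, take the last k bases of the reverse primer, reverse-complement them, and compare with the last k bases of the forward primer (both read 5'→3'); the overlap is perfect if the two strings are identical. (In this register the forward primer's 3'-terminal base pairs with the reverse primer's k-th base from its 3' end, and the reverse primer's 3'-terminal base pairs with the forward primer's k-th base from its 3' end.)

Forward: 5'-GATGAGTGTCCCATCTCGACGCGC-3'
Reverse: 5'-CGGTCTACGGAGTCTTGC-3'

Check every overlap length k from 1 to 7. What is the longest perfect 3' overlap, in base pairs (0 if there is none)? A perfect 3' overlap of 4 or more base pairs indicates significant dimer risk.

Longest perfect overlap: 2 complementary base pairs; below the dimer-risk threshold (threshold 4).

Last 7 bases (5'→3') — forward …GACGCGC, reverse …GTCTTGC.
Reverse complement of the reverse primer's last 7 bases: GCAAGAC; its first k bases are the reverse complement of the reverse primer's last k bases, so a perfect k-base overlap needs the forward primer's last k bases to equal them.
Comparing (forward last k vs required): k=1: C vs G ✗; k=2: GC vs GC ✓; k=3: CGC vs GCA ✗; k=4: GCGC vs GCAA ✗; k=5: CGCGC vs GCAAG ✗; k=6: ACGCGC vs GCAAGA ✗; k=7: GACGCGC vs GCAAGAC ✗.
Only k = 2 is perfect, so the longest perfect 3' overlap is 2.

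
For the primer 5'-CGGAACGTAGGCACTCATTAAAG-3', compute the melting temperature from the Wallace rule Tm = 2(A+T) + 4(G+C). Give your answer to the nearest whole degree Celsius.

Base counts: A=8, T=4, G=6, C=5 (length 23).
Tm = 2·(8+4) + 4·(6+5) = 2·12 + 4·11 = 24 + 44 = 68°C.

68°C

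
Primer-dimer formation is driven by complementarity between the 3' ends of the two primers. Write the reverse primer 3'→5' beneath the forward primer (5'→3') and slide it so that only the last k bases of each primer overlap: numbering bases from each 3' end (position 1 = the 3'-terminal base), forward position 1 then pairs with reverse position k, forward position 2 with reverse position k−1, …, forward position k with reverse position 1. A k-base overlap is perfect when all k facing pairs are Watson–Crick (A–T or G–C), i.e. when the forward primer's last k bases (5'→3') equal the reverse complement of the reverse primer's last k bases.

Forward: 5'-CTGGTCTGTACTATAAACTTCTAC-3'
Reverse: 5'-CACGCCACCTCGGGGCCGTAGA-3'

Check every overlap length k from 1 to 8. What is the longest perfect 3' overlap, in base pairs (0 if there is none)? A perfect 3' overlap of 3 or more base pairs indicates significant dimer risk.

Longest perfect overlap: 5 complementary base pairs; significant dimer risk (threshold 3).

Last 8 bases (5'→3') — forward …ACTTCTAC, reverse …GCCGTAGA.
Reverse complement of the reverse primer's last 8 bases: TCTACGGC; its first k bases are the reverse complement of the reverse primer's last k bases, so a perfect k-base overlap needs the forward primer's last k bases to equal them.
Comparing (forward last k vs required): k=1: C vs T ✗; k=2: AC vs TC ✗; k=3: TAC vs TCT ✗; k=4: CTAC vs TCTA ✗; k=5: TCTAC vs TCTAC ✓; k=6: TTCTAC vs TCTACG ✗; k=7: CTTCTAC vs TCTACGG ✗; k=8: ACTTCTAC vs TCTACGGC ✗.
Only k = 5 is perfect, so the longest perfect 3' overlap is 5.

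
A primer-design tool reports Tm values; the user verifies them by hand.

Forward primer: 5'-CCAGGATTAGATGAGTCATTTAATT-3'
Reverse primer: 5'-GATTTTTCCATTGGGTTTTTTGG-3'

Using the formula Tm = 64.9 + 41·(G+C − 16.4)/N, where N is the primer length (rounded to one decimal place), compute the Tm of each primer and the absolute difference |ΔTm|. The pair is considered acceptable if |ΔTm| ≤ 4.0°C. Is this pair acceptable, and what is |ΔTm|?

Forward: G+C = 8, N = 25 → Tm = 64.9 + 41·(8 − 16.4)/25 = 51.1°C.
Reverse: G+C = 8, N = 23 → Tm = 64.9 + 41·(8 − 16.4)/23 = 49.9°C.
|ΔTm| = |51.1 − 49.9| = 1.2°C, ≤ 4.0°C.

|ΔTm| = 1.2°C; the pair is acceptable.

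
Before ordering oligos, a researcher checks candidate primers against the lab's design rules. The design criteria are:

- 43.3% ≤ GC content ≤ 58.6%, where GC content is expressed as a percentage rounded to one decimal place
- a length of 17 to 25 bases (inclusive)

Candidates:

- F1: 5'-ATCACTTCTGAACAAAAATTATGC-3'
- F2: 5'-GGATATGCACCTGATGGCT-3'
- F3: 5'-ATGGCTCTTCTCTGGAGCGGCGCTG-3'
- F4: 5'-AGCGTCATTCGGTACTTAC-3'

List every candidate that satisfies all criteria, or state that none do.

F1 (24 nt, A=10 T=7 G=2 C=5): GC 7/24 = 29.2%, outside 43.3–58.6% ✗; length 24 ✓ — fails.
F2 (19 nt, A=4 T=5 G=6 C=4): GC 10/19 = 52.6% ✓; length 19 ✓ — passes.
F3 (25 nt, A=2 T=7 G=9 C=7): GC 16/25 = 64.0%, outside 43.3–58.6% ✗; length 25 ✓ — fails.
F4 (19 nt, A=4 T=6 G=4 C=5): GC 9/19 = 47.4% ✓; length 19 ✓ — passes.

F2 and F4.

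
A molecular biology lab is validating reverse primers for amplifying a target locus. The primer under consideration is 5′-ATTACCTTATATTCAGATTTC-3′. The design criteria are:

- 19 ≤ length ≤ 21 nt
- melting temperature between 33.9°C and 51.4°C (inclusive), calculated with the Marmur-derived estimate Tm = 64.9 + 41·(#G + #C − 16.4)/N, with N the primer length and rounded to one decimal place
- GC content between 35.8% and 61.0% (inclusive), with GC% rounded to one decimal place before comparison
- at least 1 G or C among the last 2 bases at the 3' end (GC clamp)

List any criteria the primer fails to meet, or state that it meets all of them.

Base counts: A=6, T=10, G=1, C=4 (length 21).
length: length 21 ✓
Tm: Tm = 64.9 + 41·(5 − 16.4)/21 = 42.6°C ✓
GC content: GC 5/21 = 23.8%, outside 35.8–61.0% ✗
GC clamp: 3' end TC has 1 G/C ✓

Fails: GC content.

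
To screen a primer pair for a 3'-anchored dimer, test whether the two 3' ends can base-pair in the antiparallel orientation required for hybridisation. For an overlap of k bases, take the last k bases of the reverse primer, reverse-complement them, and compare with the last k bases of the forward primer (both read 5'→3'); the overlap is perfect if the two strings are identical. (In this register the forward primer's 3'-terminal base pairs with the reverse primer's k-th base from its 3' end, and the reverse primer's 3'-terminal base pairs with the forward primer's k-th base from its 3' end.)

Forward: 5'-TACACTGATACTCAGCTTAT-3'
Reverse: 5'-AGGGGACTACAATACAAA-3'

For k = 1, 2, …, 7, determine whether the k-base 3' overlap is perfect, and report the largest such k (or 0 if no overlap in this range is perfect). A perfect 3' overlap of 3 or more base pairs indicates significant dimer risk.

Longest perfect overlap: 1 complementary base pair; below the dimer-risk threshold (threshold 3).

Last 7 bases (5'→3') — forward …AGCTTAT, reverse …ATACAAA.
Reverse complement of the reverse primer's last 7 bases: TTTGTAT; its first k bases are the reverse complement of the reverse primer's last k bases, so a perfect k-base overlap needs the forward primer's last k bases to equal them.
Comparing (forward last k vs required): k=1: T vs T ✓; k=2: AT vs TT ✗; k=3: TAT vs TTT ✗; k=4: TTAT vs TTTG ✗; k=5: CTTAT vs TTTGT ✗; k=6: GCTTAT vs TTTGTA ✗; k=7: AGCTTAT vs TTTGTAT ✗.
Only k = 1 is perfect, so the longest perfect 3' overlap is 1.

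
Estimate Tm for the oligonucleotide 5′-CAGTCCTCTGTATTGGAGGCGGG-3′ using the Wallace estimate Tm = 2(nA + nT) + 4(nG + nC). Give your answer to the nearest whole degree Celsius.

Base counts: A=3, T=6, G=9, C=5 (length 23).
Tm = 2·(3+6) + 4·(9+5) = 2·9 + 4·14 = 18 + 56 = 74°C.

74°C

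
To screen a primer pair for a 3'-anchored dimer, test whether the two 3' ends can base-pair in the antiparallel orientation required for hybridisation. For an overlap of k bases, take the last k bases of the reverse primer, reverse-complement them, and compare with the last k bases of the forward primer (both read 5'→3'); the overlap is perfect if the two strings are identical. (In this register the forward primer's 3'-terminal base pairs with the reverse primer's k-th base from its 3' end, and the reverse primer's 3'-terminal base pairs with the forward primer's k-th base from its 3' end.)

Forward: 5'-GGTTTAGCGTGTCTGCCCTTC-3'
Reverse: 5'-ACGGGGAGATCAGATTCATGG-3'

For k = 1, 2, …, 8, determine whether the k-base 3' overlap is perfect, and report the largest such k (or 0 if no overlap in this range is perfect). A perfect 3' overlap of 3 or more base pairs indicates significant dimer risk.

Last 8 bases (5'→3') — forward …TGCCCTTC, reverse …ATTCATGG.
Reverse complement of the reverse primer's last 8 bases: CCATGAAT; its first k bases are the reverse complement of the reverse primer's last k bases, so a perfect k-base overlap needs the forward primer's last k bases to equal them.
Comparing (forward last k vs required): k=1: C vs C ✓; k=2: TC vs CC ✗; k=3: TTC vs CCA ✗; k=4: CTTC vs CCAT ✗; k=5: CCTTC vs CCATG ✗; k=6: CCCTTC vs CCATGA ✗; k=7: GCCCTTC vs CCATGAA ✗; k=8: TGCCCTTC vs CCATGAAT ✗.
Only k = 1 is perfect, so the longest perfect 3' overlap is 1.

Longest perfect overlap: 1 complementary base pair; below the dimer-risk threshold (threshold 3).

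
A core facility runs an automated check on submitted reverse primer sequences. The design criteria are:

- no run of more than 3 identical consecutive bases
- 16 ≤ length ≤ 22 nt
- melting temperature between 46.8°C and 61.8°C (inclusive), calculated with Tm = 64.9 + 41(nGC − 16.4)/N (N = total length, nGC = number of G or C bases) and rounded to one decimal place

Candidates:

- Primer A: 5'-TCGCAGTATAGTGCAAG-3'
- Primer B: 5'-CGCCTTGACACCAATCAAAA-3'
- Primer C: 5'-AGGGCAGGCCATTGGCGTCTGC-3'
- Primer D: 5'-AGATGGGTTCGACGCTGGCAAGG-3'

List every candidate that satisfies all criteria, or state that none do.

Primer A (17 nt, A=5 T=4 G=5 C=3): longest run = 2 ✓; length 17 ✓; Tm = 64.9 + 41·(8 − 16.4)/17 = 44.6°C, outside 46.8–61.8°C ✗ — fails.
Primer B (20 nt, A=8 T=3 G=2 C=7): longest run = 4, exceeds 3 ✗; length 20 ✓; Tm = 64.9 + 41·(9 − 16.4)/20 = 49.7°C ✓ — fails.
Primer C (22 nt, A=3 T=4 G=9 C=6): longest run = 3 ✓; length 22 ✓; Tm = 64.9 + 41·(15 − 16.4)/22 = 62.3°C, outside 46.8–61.8°C ✗ — fails.
Primer D (23 nt, A=5 T=4 G=10 C=4): longest run = 3 ✓; length 23, outside 16–22 ✗; Tm = 64.9 + 41·(14 − 16.4)/23 = 60.6°C ✓ — fails.

None of the candidates satisfy all criteria.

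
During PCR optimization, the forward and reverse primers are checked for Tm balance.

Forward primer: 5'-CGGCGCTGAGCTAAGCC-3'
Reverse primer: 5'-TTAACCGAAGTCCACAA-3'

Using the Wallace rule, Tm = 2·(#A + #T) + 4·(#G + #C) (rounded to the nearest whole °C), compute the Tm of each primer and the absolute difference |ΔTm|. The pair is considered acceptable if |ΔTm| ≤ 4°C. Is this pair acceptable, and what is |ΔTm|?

Forward: A=3 T=2 G=6 C=6 → Tm = 2·5 + 4·12 = 58°C.
Reverse: A=7 T=3 G=2 C=5 → Tm = 2·10 + 4·7 = 48°C.
|ΔTm| = |58 − 48| = 10°C, > 4°C.

|ΔTm| = 10°C; the pair is not acceptable.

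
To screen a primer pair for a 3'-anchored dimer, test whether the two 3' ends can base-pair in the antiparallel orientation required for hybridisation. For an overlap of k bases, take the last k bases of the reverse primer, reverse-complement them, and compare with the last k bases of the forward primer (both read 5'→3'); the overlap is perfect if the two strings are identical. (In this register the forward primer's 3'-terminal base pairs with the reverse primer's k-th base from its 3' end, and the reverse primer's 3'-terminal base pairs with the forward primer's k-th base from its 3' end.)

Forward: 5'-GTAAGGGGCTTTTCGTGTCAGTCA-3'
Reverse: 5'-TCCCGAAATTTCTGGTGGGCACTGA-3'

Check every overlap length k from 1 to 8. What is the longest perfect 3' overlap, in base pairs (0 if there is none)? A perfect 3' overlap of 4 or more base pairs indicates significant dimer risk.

Last 8 bases (5'→3') — forward …GTCAGTCA, reverse …GGCACTGA.
Reverse complement of the reverse primer's last 8 bases: TCAGTGCC; its first k bases are the reverse complement of the reverse primer's last k bases, so a perfect k-base overlap needs the forward primer's last k bases to equal them.
Comparing (forward last k vs required): k=1: A vs T ✗; k=2: CA vs TC ✗; k=3: TCA vs TCA ✓; k=4: GTCA vs TCAG ✗; k=5: AGTCA vs TCAGT ✗; k=6: CAGTCA vs TCAGTG ✗; k=7: TCAGTCA vs TCAGTGC ✗; k=8: GTCAGTCA vs TCAGTGCC ✗.
Only k = 3 is perfect, so the longest perfect 3' overlap is 3.

Longest perfect overlap: 3 complementary base pairs; below the dimer-risk threshold (threshold 4).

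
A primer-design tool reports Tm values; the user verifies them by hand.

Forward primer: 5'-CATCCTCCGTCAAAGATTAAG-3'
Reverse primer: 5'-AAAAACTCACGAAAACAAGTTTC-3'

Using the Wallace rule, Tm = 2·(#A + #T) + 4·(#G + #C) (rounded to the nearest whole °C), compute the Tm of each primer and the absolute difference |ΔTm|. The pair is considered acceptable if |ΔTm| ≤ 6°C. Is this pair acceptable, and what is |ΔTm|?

Forward: A=7 T=5 G=3 C=6 → Tm = 2·12 + 4·9 = 60°C.
Reverse: A=12 T=4 G=2 C=5 → Tm = 2·16 + 4·7 = 60°C.
|ΔTm| = |60 − 60| = 0°C, ≤ 6°C.

|ΔTm| = 0°C; the pair is acceptable.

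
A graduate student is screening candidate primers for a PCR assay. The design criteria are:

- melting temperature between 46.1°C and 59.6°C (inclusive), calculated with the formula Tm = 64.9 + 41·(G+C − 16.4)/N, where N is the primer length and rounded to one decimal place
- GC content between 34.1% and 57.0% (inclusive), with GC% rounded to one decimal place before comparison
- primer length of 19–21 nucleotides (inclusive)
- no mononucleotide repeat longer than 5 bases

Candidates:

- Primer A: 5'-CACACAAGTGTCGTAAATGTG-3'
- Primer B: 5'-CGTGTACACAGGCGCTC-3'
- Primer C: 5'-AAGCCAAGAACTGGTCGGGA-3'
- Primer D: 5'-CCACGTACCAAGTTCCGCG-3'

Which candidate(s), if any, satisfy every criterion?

Primer A (21 nt, A=7 T=5 G=5 C=4): Tm = 64.9 + 41·(9 − 16.4)/21 = 50.5°C ✓; GC 9/21 = 42.9% ✓; length 21 ✓; longest run = 3 ✓ — passes.
Primer B (17 nt, A=3 T=3 G=5 C=6): Tm = 64.9 + 41·(11 − 16.4)/17 = 51.9°C ✓; GC 11/17 = 64.7%, outside 34.1–57.0% ✗; length 17, outside 19–21 ✗; longest run = 2 ✓ — fails.
Primer C (20 nt, A=7 T=2 G=7 C=4): Tm = 64.9 + 41·(11 − 16.4)/20 = 53.8°C ✓; GC 11/20 = 55.0% ✓; length 20 ✓; longest run = 3 ✓ — passes.
Primer D (19 nt, A=4 T=3 G=4 C=8): Tm = 64.9 + 41·(12 − 16.4)/19 = 55.4°C ✓; GC 12/19 = 63.2%, outside 34.1–57.0% ✗; length 19 ✓; longest run = 2 ✓ — fails.

Primer A and Primer C.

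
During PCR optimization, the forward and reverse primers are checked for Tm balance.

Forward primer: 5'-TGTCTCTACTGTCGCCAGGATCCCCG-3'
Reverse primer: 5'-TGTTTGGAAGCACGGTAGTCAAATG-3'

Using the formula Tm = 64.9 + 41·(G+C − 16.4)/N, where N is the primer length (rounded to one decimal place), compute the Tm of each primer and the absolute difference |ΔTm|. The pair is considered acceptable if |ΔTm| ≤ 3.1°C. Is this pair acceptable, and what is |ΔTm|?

Forward: G+C = 16, N = 26 → Tm = 64.9 + 41·(16 − 16.4)/26 = 64.3°C.
Reverse: G+C = 11, N = 25 → Tm = 64.9 + 41·(11 − 16.4)/25 = 56.0°C.
|ΔTm| = |64.3 − 56.0| = 8.3°C, > 3.1°C.

|ΔTm| = 8.3°C; the pair is not acceptable.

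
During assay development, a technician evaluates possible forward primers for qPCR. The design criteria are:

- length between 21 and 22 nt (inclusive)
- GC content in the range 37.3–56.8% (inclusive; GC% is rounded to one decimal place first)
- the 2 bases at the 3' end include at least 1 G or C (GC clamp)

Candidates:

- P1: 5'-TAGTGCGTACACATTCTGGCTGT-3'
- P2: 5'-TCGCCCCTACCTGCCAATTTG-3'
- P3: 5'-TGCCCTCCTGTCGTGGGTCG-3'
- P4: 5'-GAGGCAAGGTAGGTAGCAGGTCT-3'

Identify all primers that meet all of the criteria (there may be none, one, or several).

None of the candidates satisfy all criteria.

P1 (23 nt, A=4 T=8 G=6 C=5): length 23, outside 21–22 ✗; GC 11/23 = 47.8% ✓; 3' end GT has 1 G/C ✓ — fails.
P2 (21 nt, A=3 T=6 G=3 C=9): length 21 ✓; GC 12/21 = 57.1%, outside 37.3–56.8% ✗; 3' end TG has 1 G/C ✓ — fails.
P3 (20 nt, A=0 T=6 G=7 C=7): length 20, outside 21–22 ✗; GC 14/20 = 70.0%, outside 37.3–56.8% ✗; 3' end CG has 2 G/C ✓ — fails.
P4 (23 nt, A=6 T=4 G=10 C=3): length 23, outside 21–22 ✗; GC 13/23 = 56.5% ✓; 3' end CT has 1 G/C ✓ — fails.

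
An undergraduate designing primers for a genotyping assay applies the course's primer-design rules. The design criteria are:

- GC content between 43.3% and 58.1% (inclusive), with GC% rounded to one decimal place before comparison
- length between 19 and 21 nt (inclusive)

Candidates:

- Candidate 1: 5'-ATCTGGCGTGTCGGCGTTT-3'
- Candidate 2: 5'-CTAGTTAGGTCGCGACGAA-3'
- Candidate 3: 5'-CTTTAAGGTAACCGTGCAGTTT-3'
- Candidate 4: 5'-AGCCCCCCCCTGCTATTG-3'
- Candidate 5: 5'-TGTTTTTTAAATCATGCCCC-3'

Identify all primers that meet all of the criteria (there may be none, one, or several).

Candidate 1 and Candidate 2.

Candidate 1 (19 nt, A=1 T=7 G=7 C=4): GC 11/19 = 57.9% ✓; length 19 ✓ — passes.
Candidate 2 (19 nt, A=5 T=4 G=6 C=4): GC 10/19 = 52.6% ✓; length 19 ✓ — passes.
Candidate 3 (22 nt, A=5 T=8 G=5 C=4): GC 9/22 = 40.9%, outside 43.3–58.1% ✗; length 22, outside 19–21 ✗ — fails.
Candidate 4 (18 nt, A=2 T=4 G=3 C=9): GC 12/18 = 66.7%, outside 43.3–58.1% ✗; length 18, outside 19–21 ✗ — fails.
Candidate 5 (20 nt, A=4 T=9 G=2 C=5): GC 7/20 = 35.0%, outside 43.3–58.1% ✗; length 20 ✓ — fails.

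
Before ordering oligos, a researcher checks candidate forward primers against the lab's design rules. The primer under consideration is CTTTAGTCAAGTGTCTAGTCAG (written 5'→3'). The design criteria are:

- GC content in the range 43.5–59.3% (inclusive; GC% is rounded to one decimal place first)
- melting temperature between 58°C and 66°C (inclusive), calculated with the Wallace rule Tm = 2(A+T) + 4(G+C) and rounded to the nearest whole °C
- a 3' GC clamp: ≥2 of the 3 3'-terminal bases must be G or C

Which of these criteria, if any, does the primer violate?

Base counts: A=5, T=8, G=5, C=4 (length 22).
GC content: GC 9/22 = 40.9%, outside 43.5–59.3% ✗
Tm: Tm = 2·13 + 4·9 = 62°C ✓
GC clamp: 3' end CAG has 2 G/C ✓

Fails: GC content.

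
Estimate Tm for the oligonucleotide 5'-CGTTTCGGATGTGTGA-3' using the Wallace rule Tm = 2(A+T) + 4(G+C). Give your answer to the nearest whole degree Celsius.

48°C

Base counts: A=2, T=6, G=6, C=2 (length 16).
Tm = 2·(2+6) + 4·(6+2) = 2·8 + 4·8 = 16 + 32 = 48°C.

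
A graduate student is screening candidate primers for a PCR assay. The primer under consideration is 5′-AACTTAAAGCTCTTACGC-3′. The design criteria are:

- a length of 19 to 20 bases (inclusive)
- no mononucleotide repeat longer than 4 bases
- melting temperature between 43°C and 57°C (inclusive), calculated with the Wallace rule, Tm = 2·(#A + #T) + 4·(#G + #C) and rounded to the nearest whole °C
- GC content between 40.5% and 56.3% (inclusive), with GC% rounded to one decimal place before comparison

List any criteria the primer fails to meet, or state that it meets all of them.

Fails: length, GC content.

Base counts: A=6, T=5, G=2, C=5 (length 18).
length: length 18, outside 19–20 ✗
homopolymer run: longest run = 3 ✓
Tm: Tm = 2·11 + 4·7 = 50°C ✓
GC content: GC 7/18 = 38.9%, outside 40.5–56.3% ✗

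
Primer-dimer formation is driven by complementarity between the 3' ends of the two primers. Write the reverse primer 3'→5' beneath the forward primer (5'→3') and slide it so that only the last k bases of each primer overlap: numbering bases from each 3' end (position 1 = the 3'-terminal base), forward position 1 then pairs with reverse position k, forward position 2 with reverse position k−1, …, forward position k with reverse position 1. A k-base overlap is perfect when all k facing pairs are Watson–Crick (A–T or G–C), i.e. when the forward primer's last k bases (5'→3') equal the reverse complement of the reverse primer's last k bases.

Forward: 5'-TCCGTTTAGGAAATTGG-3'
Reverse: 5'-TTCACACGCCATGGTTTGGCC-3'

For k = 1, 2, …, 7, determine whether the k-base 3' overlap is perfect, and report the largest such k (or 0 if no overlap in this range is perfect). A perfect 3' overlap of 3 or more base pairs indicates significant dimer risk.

Last 7 bases (5'→3') — forward …AAATTGG, reverse …TTTGGCC.
Reverse complement of the reverse primer's last 7 bases: GGCCAAA; its first k bases are the reverse complement of the reverse primer's last k bases, so a perfect k-base overlap needs the forward primer's last k bases to equal them.
Comparing (forward last k vs required): k=1: G vs G ✓; k=2: GG vs GG ✓; k=3: TGG vs GGC ✗; k=4: TTGG vs GGCC ✗; k=5: ATTGG vs GGCCA ✗; k=6: AATTGG vs GGCCAA ✗; k=7: AAATTGG vs GGCCAAA ✗.
Perfect overlaps at k = 1, 2; the largest is 2.

Longest perfect overlap: 2 complementary base pairs; below the dimer-risk threshold (threshold 3).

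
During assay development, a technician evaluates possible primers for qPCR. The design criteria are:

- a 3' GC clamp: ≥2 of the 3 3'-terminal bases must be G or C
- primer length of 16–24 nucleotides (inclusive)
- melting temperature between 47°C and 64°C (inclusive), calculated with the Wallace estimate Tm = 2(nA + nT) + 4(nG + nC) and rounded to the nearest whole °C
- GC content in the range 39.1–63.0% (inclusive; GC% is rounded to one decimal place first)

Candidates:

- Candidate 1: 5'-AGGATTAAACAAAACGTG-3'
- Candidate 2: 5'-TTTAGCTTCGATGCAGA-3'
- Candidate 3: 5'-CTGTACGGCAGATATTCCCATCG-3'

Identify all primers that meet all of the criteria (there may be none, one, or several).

Candidate 1 (18 nt, A=9 T=3 G=4 C=2): 3' end GTG has 2 G/C ✓; length 18 ✓; Tm = 2·12 + 4·6 = 48°C ✓; GC 6/18 = 33.3%, outside 39.1–63.0% ✗ — fails.
Candidate 2 (17 nt, A=4 T=6 G=4 C=3): 3' end AGA has 1 G/C, need ≥2 ✗; length 17 ✓; Tm = 2·10 + 4·7 = 48°C ✓; GC 7/17 = 41.2% ✓ — fails.
Candidate 3 (23 nt, A=5 T=6 G=5 C=7): 3' end TCG has 2 G/C ✓; length 23 ✓; Tm = 2·11 + 4·12 = 70°C, outside 47–64°C ✗; GC 12/23 = 52.2% ✓ — fails.

None of the candidates satisfy all criteria.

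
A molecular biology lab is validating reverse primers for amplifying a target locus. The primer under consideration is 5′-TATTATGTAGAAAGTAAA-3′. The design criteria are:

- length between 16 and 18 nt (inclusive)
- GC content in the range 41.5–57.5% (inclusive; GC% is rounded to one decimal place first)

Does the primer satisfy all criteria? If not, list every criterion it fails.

Base counts: A=9, T=6, G=3, C=0 (length 18).
length: length 18 ✓
GC content: GC 3/18 = 16.7%, outside 41.5–57.5% ✗

Fails: GC content.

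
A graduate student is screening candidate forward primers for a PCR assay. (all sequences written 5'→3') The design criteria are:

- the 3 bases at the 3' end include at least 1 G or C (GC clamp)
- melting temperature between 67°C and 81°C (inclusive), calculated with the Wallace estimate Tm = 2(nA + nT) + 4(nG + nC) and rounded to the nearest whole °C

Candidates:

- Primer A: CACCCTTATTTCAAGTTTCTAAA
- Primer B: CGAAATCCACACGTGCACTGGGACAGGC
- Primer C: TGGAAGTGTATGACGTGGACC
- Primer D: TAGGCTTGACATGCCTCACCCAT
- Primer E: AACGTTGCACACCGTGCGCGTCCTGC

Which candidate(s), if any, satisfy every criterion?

Primer D only.

Primer A (23 nt, A=7 T=9 G=1 C=6): 3' end AAA has 0 G/C, need ≥1 ✗; Tm = 2·16 + 4·7 = 60°C, outside 67–81°C ✗ — fails.
Primer B (28 nt, A=8 T=3 G=8 C=9): 3' end GGC has 3 G/C ✓; Tm = 2·11 + 4·17 = 90°C, outside 67–81°C ✗ — fails.
Primer C (21 nt, A=5 T=5 G=8 C=3): 3' end ACC has 2 G/C ✓; Tm = 2·10 + 4·11 = 64°C, outside 67–81°C ✗ — fails.
Primer D (23 nt, A=5 T=6 G=4 C=8): 3' end CAT has 1 G/C ✓; Tm = 2·11 + 4·12 = 70°C ✓ — passes.
Primer E (26 nt, A=4 T=5 G=7 C=10): 3' end TGC has 2 G/C ✓; Tm = 2·9 + 4·17 = 86°C, outside 67–81°C ✗ — fails.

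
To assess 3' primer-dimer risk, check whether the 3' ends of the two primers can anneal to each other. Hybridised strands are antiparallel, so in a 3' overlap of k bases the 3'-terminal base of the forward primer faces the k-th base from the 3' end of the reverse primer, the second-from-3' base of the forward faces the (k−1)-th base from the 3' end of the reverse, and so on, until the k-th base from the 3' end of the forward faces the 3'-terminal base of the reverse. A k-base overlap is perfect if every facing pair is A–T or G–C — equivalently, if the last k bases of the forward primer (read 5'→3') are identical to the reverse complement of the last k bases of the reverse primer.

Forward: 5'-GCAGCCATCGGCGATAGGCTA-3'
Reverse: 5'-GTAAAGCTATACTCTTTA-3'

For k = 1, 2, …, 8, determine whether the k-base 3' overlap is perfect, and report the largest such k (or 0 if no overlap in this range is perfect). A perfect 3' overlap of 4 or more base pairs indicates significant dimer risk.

Longest perfect overlap: 2 complementary base pairs; below the dimer-risk threshold (threshold 4).

Last 8 bases (5'→3') — forward …ATAGGCTA, reverse …ACTCTTTA.
Reverse complement of the reverse primer's last 8 bases: TAAAGAGT; its first k bases are the reverse complement of the reverse primer's last k bases, so a perfect k-base overlap needs the forward primer's last k bases to equal them.
Comparing (forward last k vs required): k=1: A vs T ✗; k=2: TA vs TA ✓; k=3: CTA vs TAA ✗; k=4: GCTA vs TAAA ✗; k=5: GGCTA vs TAAAG ✗; k=6: AGGCTA vs TAAAGA ✗; k=7: TAGGCTA vs TAAAGAG ✗; k=8: ATAGGCTA vs TAAAGAGT ✗.
Only k = 2 is perfect, so the longest perfect 3' overlap is 2.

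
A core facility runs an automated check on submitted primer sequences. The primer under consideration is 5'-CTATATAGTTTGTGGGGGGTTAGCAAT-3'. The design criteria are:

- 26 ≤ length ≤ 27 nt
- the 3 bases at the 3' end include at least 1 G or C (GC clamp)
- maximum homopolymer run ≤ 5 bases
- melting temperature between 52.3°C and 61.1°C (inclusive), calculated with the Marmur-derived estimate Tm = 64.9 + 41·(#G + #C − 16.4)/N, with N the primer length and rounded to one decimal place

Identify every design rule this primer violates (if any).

Base counts: A=6, T=10, G=9, C=2 (length 27).
length: length 27 ✓
GC clamp: 3' end AAT has 0 G/C, need ≥1 ✗
homopolymer run: longest run = 6, exceeds 5 ✗
Tm: Tm = 64.9 + 41·(11 − 16.4)/27 = 56.7°C ✓

Fails: GC clamp, homopolymer run.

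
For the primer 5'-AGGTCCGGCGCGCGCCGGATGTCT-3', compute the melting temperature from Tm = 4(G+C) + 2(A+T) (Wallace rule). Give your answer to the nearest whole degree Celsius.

Base counts: A=2, T=4, G=10, C=8 (length 24).
Tm = 2·(2+4) + 4·(10+8) = 2·6 + 4·18 = 12 + 72 = 84°C.

84°C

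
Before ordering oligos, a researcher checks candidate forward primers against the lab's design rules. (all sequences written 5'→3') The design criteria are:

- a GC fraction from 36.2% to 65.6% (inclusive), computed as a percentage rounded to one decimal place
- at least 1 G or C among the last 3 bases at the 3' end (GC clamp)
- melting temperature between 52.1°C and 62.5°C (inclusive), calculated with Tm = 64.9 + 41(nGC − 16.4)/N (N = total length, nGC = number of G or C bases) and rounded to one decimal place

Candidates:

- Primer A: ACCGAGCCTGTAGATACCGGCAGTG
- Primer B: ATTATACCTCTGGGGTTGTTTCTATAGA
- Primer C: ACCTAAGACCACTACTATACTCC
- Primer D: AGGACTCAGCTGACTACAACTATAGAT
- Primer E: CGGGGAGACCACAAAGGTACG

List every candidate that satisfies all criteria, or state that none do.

Primer C, Primer D and Primer E.

Primer A (25 nt, A=6 T=4 G=8 C=7): GC 15/25 = 60.0% ✓; 3' end GTG has 2 G/C ✓; Tm = 64.9 + 41·(15 − 16.4)/25 = 62.6°C, outside 52.1–62.5°C ✗ — fails.
Primer B (28 nt, A=6 T=12 G=6 C=4): GC 10/28 = 35.7%, outside 36.2–65.6% ✗; 3' end AGA has 1 G/C ✓; Tm = 64.9 + 41·(10 − 16.4)/28 = 55.5°C ✓ — fails.
Primer C (23 nt, A=8 T=5 G=1 C=9): GC 10/23 = 43.5% ✓; 3' end TCC has 2 G/C ✓; Tm = 64.9 + 41·(10 − 16.4)/23 = 53.5°C ✓ — passes.
Primer D (27 nt, A=10 T=6 G=5 C=6): GC 11/27 = 40.7% ✓; 3' end GAT has 1 G/C ✓; Tm = 64.9 + 41·(11 − 16.4)/27 = 56.7°C ✓ — passes.
Primer E (21 nt, A=7 T=1 G=8 C=5): GC 13/21 = 61.9% ✓; 3' end ACG has 2 G/C ✓; Tm = 64.9 + 41·(13 − 16.4)/21 = 58.3°C ✓ — passes.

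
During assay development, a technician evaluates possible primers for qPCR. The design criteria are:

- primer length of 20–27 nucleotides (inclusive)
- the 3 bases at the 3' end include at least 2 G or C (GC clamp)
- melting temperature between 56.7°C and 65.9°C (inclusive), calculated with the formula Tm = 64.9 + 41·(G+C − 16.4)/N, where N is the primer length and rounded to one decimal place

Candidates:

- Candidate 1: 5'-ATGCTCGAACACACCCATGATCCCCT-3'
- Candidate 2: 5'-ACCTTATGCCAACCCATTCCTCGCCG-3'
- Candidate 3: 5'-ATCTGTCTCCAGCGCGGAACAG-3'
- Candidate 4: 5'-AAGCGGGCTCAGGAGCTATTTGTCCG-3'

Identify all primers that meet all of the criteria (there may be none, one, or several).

Candidate 1 (26 nt, A=7 T=5 G=3 C=11): length 26 ✓; 3' end CCT has 2 G/C ✓; Tm = 64.9 + 41·(14 − 16.4)/26 = 61.1°C ✓ — passes.
Candidate 2 (26 nt, A=5 T=6 G=3 C=12): length 26 ✓; 3' end CCG has 3 G/C ✓; Tm = 64.9 + 41·(15 − 16.4)/26 = 62.7°C ✓ — passes.
Candidate 3 (22 nt, A=5 T=4 G=6 C=7): length 22 ✓; 3' end CAG has 2 G/C ✓; Tm = 64.9 + 41·(13 − 16.4)/22 = 58.6°C ✓ — passes.
Candidate 4 (26 nt, A=5 T=6 G=9 C=6): length 26 ✓; 3' end CCG has 3 G/C ✓; Tm = 64.9 + 41·(15 − 16.4)/26 = 62.7°C ✓ — passes.

Candidate 1, Candidate 2, Candidate 3 and Candidate 4.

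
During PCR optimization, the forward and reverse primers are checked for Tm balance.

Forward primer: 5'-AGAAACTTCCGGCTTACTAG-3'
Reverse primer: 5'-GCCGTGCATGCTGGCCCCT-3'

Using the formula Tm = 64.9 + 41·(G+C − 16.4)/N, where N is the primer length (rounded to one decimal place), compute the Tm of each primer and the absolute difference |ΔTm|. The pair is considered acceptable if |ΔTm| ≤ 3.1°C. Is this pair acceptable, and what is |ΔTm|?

Forward: G+C = 9, N = 20 → Tm = 64.9 + 41·(9 − 16.4)/20 = 49.7°C.
Reverse: G+C = 14, N = 19 → Tm = 64.9 + 41·(14 − 16.4)/19 = 59.7°C.
|ΔTm| = |49.7 − 59.7| = 10.0°C, > 3.1°C.

|ΔTm| = 10.0°C; the pair is not acceptable.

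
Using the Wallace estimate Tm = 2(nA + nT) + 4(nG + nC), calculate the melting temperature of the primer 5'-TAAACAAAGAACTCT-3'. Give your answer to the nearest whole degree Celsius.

38°C

Base counts: A=8, T=3, G=1, C=3 (length 15).
Tm = 2·(8+3) + 4·(1+3) = 2·11 + 4·4 = 22 + 16 = 38°C.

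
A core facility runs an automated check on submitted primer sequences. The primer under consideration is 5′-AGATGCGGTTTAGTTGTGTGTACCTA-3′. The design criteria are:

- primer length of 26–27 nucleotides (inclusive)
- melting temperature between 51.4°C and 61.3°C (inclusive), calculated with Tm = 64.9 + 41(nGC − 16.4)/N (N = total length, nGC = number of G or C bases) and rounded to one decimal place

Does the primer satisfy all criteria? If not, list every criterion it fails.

Base counts: A=5, T=10, G=8, C=3 (length 26).
length: length 26 ✓
Tm: Tm = 64.9 + 41·(11 − 16.4)/26 = 56.4°C ✓

Meets all criteria.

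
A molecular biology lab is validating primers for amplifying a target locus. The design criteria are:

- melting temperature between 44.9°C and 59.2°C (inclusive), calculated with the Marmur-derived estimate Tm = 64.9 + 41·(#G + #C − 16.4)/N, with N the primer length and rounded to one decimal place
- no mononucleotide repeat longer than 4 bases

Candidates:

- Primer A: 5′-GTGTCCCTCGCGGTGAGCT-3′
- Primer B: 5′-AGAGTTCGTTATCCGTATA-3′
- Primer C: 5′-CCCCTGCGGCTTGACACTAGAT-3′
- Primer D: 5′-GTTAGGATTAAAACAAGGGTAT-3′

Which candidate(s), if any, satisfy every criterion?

Primer A (19 nt, A=1 T=5 G=7 C=6): Tm = 64.9 + 41·(13 − 16.4)/19 = 57.6°C ✓; longest run = 3 ✓ — passes.
Primer B (19 nt, A=5 T=7 G=4 C=3): Tm = 64.9 + 41·(7 − 16.4)/19 = 44.6°C, outside 44.9–59.2°C ✗; longest run = 2 ✓ — fails.
Primer C (22 nt, A=4 T=5 G=5 C=8): Tm = 64.9 + 41·(13 − 16.4)/22 = 58.6°C ✓; longest run = 4 ✓ — passes.
Primer D (22 nt, A=9 T=6 G=6 C=1): Tm = 64.9 + 41·(7 − 16.4)/22 = 47.4°C ✓; longest run = 4 ✓ — passes.

Primer A, Primer C and Primer D.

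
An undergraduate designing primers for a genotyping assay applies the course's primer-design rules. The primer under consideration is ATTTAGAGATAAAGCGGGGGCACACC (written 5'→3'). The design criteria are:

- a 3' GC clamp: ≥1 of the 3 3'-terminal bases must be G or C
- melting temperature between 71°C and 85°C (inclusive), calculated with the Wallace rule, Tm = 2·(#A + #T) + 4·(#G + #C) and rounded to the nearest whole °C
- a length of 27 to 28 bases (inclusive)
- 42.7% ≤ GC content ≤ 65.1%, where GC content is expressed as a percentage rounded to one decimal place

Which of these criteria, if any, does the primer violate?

Base counts: A=9, T=4, G=8, C=5 (length 26).
GC clamp: 3' end ACC has 2 G/C ✓
Tm: Tm = 2·13 + 4·13 = 78°C ✓
length: length 26, outside 27–28 ✗
GC content: GC 13/26 = 50.0% ✓

Fails: length.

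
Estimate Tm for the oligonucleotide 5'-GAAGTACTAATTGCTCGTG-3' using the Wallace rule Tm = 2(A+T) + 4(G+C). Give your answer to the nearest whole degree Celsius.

Base counts: A=5, T=6, G=5, C=3 (length 19).
Tm = 2·(5+6) + 4·(5+3) = 2·11 + 4·8 = 22 + 32 = 54°C.

54°C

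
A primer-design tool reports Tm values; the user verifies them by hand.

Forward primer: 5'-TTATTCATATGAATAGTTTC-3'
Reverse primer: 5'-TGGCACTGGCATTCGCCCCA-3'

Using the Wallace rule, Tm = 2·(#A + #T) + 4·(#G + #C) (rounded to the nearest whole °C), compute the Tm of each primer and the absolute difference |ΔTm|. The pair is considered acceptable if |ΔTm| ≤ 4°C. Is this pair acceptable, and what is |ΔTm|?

Forward: A=6 T=10 G=2 C=2 → Tm = 2·16 + 4·4 = 48°C.
Reverse: A=3 T=4 G=5 C=8 → Tm = 2·7 + 4·13 = 66°C.
|ΔTm| = |48 − 66| = 18°C, > 4°C.

|ΔTm| = 18°C; the pair is not acceptable.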